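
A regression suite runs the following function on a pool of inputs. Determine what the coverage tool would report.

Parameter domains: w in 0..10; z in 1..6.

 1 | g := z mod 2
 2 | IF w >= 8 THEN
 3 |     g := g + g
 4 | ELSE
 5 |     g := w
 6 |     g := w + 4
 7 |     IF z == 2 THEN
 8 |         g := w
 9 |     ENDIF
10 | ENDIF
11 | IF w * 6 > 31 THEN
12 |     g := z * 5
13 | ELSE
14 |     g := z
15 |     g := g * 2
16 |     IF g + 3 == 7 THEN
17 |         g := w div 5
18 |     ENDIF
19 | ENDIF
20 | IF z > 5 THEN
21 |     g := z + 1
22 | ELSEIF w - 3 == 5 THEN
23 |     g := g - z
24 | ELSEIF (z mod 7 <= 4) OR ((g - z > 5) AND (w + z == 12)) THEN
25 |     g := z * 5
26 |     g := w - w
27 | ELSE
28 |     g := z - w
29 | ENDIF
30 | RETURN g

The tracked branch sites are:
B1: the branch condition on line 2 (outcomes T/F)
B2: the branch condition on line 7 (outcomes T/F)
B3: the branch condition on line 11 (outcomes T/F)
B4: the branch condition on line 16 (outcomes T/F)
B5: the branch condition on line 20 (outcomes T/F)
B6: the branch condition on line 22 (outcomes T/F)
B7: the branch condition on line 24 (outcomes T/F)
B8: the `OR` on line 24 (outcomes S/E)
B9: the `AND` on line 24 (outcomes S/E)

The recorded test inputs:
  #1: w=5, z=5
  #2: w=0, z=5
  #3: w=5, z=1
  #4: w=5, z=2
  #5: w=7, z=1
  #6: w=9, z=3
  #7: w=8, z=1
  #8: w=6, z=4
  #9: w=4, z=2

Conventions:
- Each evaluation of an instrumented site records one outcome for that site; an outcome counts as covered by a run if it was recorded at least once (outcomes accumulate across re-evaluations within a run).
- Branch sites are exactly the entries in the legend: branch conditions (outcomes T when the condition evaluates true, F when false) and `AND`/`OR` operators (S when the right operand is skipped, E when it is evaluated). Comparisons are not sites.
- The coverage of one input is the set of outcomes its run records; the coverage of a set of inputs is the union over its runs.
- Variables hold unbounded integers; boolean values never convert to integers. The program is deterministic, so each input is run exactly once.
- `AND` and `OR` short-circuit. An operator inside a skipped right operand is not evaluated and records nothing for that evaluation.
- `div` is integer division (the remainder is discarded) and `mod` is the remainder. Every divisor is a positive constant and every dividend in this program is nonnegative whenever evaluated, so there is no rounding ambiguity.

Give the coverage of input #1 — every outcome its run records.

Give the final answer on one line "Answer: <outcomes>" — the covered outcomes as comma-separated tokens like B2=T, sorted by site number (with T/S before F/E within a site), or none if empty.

Running input #1 (w=5, z=5), event by event:
  B1->F, B2->F, B3->F, B4->F, B5->F, B6->F, B8->E, B9->S, B7->F
as a set, this run covers: B1=F, B2=F, B3=F, B4=F, B5=F, B6=F, B7=F, B8=E, B9=S

Answer: B1=F, B2=F, B3=F, B4=F, B5=F, B6=F, B7=F, B8=E, B9=S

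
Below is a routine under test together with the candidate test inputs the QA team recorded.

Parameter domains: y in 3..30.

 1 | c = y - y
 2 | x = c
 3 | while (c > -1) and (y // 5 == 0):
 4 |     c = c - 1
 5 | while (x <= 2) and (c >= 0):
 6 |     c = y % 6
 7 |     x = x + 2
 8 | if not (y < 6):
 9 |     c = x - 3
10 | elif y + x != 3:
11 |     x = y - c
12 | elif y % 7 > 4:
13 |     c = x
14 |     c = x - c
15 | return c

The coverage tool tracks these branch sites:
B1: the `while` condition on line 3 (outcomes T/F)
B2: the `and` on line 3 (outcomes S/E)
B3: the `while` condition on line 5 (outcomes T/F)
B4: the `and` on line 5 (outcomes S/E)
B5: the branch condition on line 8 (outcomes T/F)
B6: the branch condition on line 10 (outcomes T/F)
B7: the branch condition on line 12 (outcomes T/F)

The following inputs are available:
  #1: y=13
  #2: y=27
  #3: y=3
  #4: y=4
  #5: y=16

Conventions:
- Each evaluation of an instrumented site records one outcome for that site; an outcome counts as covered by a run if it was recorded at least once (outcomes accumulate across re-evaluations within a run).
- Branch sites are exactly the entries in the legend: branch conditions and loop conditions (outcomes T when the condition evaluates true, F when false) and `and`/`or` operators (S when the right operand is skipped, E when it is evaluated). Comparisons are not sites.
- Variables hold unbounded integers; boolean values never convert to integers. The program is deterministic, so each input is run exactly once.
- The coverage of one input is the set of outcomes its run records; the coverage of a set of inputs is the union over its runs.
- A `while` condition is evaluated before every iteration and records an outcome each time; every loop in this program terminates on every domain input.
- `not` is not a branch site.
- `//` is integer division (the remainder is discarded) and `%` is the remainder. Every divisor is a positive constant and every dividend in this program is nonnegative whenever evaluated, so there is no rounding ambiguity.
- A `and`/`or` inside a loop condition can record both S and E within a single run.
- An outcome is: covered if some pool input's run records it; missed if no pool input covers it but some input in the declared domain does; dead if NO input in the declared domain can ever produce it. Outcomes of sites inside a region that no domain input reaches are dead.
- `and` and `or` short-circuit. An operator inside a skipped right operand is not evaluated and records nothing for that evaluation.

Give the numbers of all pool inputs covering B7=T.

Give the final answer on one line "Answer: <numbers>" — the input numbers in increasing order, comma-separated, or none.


input #1 (y=13): does not record B7=T
input #2 (y=27): does not record B7=T
input #3 (y=3): does not record B7=T
input #4 (y=4): does not record B7=T
input #5 (y=16): does not record B7=T
Answer: none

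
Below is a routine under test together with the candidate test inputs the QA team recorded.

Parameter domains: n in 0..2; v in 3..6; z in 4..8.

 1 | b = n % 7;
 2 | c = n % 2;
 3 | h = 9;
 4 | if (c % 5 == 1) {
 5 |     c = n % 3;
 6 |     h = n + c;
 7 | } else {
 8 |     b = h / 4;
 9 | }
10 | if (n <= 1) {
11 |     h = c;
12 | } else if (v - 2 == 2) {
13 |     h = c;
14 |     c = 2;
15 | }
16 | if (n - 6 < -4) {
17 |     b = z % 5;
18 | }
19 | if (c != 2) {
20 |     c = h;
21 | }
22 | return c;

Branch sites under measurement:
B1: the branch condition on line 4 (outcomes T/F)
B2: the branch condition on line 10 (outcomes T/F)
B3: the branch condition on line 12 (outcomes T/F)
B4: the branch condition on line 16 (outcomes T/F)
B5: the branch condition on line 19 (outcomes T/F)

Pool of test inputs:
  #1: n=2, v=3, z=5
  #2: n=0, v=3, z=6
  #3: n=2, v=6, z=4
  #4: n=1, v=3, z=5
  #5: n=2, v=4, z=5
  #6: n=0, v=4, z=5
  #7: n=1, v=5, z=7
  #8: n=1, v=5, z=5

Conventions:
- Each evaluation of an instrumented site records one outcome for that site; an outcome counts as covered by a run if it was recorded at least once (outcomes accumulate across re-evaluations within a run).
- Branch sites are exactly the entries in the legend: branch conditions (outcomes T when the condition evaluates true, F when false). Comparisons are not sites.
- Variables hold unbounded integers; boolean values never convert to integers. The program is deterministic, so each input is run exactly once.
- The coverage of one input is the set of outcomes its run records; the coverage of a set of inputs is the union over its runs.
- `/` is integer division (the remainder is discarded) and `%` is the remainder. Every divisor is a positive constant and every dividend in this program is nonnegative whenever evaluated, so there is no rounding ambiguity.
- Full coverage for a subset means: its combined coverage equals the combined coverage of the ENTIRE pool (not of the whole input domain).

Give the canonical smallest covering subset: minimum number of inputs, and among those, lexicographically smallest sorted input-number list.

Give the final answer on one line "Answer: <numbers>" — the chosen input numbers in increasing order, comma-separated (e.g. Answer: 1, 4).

#1 (n=2, v=3, z=5) -> B1->F, B2->F, B3->F, B4->F, B5->T; covered: B1=F, B2=F, B3=F, B4=F, B5=T
#2 (n=0, v=3, z=6) -> B1->F, B2->T, B4->T, B5->T; covered: B1=F, B2=T, B4=T, B5=T
#3 (n=2, v=6, z=4) -> B1->F, B2->F, B3->F, B4->F, B5->T; covered: B1=F, B2=F, B3=F, B4=F, B5=T
#4 (n=1, v=3, z=5) -> B1->T, B2->T, B4->T, B5->T; covered: B1=T, B2=T, B4=T, B5=T
#5 (n=2, v=4, z=5) -> B1->F, B2->F, B3->T, B4->F, B5->F; covered: B1=F, B2=F, B3=T, B4=F, B5=F
#6 (n=0, v=4, z=5) -> B1->F, B2->T, B4->T, B5->T; covered: B1=F, B2=T, B4=T, B5=T
#7 (n=1, v=5, z=7) -> B1->T, B2->T, B4->T, B5->T; covered: B1=T, B2=T, B4=T, B5=T
#8 (n=1, v=5, z=5) -> B1->T, B2->T, B4->T, B5->T; covered: B1=T, B2=T, B4=T, B5=T
the full pool covers 10 outcomes: B1=T, B1=F, B2=T, B2=F, B3=T, B3=F, B4=T, B4=F, B5=T, B5=F
no size-1 subset reaches all 10 outcomes (best union: 5/10)
no size-2 subset reaches all 10 outcomes (best union: 9/10)
the canonical winner is {1, 4, 5}: size 3, full 10-outcome coverage, earliest index list among size-3 covers

Answer: 1, 4, 5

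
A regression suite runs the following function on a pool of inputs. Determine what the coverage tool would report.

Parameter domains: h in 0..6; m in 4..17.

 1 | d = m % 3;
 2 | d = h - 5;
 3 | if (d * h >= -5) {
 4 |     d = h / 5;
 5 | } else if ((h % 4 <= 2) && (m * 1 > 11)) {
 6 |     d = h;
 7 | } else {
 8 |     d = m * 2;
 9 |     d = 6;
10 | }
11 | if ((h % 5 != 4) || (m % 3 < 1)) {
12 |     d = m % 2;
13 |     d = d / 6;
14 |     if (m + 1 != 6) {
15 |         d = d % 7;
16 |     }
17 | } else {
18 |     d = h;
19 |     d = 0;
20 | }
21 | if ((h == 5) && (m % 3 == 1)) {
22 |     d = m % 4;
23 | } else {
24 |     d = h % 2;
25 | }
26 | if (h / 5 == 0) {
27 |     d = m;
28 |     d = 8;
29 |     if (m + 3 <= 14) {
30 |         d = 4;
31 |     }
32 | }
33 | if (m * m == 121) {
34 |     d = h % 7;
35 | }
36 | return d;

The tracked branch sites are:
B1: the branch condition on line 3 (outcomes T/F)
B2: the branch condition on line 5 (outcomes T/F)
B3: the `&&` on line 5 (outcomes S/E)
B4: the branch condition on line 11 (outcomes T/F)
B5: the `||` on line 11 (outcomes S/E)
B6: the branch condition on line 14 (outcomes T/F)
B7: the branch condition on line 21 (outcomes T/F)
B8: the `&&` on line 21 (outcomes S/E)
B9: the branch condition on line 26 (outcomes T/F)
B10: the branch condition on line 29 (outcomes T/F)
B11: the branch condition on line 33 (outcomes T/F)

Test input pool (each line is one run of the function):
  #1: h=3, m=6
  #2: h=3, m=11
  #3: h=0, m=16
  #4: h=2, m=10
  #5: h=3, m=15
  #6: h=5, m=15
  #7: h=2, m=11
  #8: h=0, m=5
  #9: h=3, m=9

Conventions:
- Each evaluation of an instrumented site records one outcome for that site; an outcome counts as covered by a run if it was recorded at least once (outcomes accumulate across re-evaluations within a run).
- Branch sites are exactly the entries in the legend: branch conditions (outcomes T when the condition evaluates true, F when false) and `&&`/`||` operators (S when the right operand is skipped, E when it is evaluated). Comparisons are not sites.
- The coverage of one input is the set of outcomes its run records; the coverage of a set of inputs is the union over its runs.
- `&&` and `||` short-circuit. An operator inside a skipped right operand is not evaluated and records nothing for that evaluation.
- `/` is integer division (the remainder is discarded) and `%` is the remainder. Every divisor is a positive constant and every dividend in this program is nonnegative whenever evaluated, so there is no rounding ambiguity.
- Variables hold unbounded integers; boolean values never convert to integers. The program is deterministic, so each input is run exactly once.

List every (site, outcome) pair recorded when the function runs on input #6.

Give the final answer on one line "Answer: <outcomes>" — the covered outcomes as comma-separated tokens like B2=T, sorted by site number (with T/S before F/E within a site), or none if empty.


Simulating input #6 (h=5, m=15) step by step:
  B1->T, B5->S, B4->T, B6->T, B8->E, B7->F, B9->F, B11->F
distinct outcomes covered: B1=T, B4=T, B5=S, B6=T, B7=F, B8=E, B9=F, B11=F
Answer: B1=T, B4=T, B5=S, B6=T, B7=F, B8=E, B9=F, B11=F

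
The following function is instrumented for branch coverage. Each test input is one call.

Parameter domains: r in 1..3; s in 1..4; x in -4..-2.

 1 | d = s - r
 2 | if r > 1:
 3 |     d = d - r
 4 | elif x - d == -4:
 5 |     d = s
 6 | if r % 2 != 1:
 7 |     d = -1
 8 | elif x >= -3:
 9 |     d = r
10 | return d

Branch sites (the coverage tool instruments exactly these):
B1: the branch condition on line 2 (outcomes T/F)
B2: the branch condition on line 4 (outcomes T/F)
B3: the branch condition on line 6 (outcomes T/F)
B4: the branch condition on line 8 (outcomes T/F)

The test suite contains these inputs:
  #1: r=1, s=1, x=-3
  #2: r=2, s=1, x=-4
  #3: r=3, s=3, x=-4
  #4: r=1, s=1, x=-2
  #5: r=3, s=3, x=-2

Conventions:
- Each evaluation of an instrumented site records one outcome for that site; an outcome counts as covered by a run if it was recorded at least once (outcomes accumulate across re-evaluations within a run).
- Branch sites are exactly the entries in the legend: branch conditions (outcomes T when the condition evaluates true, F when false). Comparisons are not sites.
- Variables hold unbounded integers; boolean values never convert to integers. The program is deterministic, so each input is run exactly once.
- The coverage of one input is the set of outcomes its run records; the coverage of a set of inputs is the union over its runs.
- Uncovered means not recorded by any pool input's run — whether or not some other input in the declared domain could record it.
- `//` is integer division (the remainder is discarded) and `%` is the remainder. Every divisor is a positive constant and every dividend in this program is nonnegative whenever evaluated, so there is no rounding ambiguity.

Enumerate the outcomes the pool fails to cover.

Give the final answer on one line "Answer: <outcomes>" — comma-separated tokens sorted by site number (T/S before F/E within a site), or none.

input #1 (r=1, s=1, x=-3): events B1->F, B2->F, B3->F, B4->T; covers B1=F, B2=F, B3=F, B4=T
input #2 (r=2, s=1, x=-4): events B1->T, B3->T; covers B1=T, B3=T
input #3 (r=3, s=3, x=-4): events B1->T, B3->F, B4->F; covers B1=T, B3=F, B4=F
input #4 (r=1, s=1, x=-2): events B1->F, B2->F, B3->F, B4->T; covers B1=F, B2=F, B3=F, B4=T
input #5 (r=3, s=3, x=-2): events B1->T, B3->F, B4->T; covers B1=T, B3=F, B4=T
union over the pool: B1=T, B1=F, B2=F, B3=T, B3=F, B4=T, B4=F
uncovered (1 of 8): B2=T

Answer: B2=T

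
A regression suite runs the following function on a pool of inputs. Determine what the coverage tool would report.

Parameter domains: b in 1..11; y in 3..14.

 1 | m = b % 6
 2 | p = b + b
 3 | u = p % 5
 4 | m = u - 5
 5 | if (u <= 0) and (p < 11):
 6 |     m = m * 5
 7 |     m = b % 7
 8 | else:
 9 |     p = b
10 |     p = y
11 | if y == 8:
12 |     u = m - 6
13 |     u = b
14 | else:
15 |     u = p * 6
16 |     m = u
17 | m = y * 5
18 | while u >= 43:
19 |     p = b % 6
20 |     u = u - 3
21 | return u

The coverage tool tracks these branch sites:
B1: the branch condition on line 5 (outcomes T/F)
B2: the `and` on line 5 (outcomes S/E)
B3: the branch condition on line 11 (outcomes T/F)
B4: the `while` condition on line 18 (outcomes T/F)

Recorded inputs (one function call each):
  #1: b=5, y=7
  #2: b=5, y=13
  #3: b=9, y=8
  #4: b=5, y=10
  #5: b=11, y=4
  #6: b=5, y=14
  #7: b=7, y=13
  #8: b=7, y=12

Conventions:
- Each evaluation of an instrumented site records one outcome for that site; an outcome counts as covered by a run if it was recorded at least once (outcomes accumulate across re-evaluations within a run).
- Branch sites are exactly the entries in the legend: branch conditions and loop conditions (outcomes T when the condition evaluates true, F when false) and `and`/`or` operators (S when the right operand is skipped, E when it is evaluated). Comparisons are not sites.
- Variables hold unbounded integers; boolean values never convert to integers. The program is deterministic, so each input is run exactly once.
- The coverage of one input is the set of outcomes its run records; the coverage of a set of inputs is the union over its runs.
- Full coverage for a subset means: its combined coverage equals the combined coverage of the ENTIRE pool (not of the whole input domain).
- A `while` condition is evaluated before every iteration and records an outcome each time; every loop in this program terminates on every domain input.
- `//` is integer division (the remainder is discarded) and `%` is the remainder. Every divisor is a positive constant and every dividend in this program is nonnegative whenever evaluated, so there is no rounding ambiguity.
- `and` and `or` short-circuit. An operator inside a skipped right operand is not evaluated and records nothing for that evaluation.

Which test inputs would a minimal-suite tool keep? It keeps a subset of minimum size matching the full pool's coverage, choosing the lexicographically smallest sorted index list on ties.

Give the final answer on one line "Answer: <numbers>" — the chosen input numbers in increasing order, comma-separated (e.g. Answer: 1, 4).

test 1 (b=5, y=7) fires B2->E, B1->T, B3->F, B4->T, B4->T, B4->T, B4->T, B4->T, B4->T, B4->F; hits B1=T, B2=E, B3=F, B4=T, B4=F
test 2 (b=5, y=13) fires B2->E, B1->T, B3->F, B4->T, B4->T, B4->T, B4->T, B4->T, B4->T, B4->F; hits B1=T, B2=E, B3=F, B4=T, B4=F
test 3 (b=9, y=8) fires B2->S, B1->F, B3->T, B4->F; hits B1=F, B2=S, B3=T, B4=F
test 4 (b=5, y=10) fires B2->E, B1->T, B3->F, B4->T, B4->T, B4->T, B4->T, B4->T, B4->T, B4->F; hits B1=T, B2=E, B3=F, B4=T, B4=F
test 5 (b=11, y=4) fires B2->S, B1->F, B3->F, B4->F; hits B1=F, B2=S, B3=F, B4=F
test 6 (b=5, y=14) fires B2->E, B1->T, B3->F, B4->T, B4->T, B4->T, B4->T, B4->T, B4->T, B4->F; hits B1=T, B2=E, B3=F, B4=T, B4=F
test 7 (b=7, y=13) fires B2->S, B1->F, B3->F, B4->T, B4->T, B4->T, B4->T, B4->T, B4->T, B4->T, B4->T, B4->T, B4->T, B4->T, ...; hits B1=F, B2=S, B3=F, B4=T, B4=F
test 8 (b=7, y=12) fires B2->S, B1->F, B3->F, B4->T, B4->T, B4->T, B4->T, B4->T, B4->T, B4->T, B4->T, B4->T, B4->T, B4->F; hits B1=F, B2=S, B3=F, B4=T, B4=F
the full pool covers 8 outcomes: B1=T, B1=F, B2=S, B2=E, B3=T, B3=F, B4=T, B4=F
no size-1 subset reaches all 8 outcomes (best union: 5/8)
at size 2, {1, 3} reaches all 8 outcomes; every lexicographically earlier size-2 subset fails

Answer: 1, 3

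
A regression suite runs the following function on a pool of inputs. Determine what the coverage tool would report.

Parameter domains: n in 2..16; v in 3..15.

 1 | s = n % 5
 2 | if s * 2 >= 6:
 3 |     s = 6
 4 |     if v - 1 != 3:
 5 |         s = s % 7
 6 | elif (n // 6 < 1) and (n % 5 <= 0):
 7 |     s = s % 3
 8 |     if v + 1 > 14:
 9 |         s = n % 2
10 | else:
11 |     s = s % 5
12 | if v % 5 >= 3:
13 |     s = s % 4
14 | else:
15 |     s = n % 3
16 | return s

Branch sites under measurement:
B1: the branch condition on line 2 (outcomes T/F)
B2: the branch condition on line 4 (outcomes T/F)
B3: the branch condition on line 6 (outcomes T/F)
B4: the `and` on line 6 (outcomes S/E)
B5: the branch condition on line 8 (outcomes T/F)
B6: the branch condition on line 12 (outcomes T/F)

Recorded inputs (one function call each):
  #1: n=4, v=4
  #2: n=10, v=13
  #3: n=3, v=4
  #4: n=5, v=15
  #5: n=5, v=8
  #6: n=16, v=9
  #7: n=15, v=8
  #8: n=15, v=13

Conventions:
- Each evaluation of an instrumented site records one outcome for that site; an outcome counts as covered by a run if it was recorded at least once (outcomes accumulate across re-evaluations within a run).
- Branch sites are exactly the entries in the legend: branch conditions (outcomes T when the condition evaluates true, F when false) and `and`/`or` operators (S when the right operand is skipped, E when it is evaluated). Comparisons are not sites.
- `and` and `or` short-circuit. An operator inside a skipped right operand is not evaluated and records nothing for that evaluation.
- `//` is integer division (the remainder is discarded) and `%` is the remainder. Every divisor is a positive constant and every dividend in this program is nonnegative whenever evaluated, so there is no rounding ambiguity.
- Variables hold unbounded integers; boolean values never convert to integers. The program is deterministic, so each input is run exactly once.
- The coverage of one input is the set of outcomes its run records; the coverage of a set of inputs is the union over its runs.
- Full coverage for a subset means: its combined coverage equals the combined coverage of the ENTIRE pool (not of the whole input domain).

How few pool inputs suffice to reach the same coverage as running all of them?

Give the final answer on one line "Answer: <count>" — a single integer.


test 1 (n=4, v=4) fires B1->T, B2->F, B6->T; hits B1=T, B2=F, B6=T
test 2 (n=10, v=13) fires B1->F, B4->S, B3->F, B6->T; hits B1=F, B3=F, B4=S, B6=T
test 3 (n=3, v=4) fires B1->T, B2->F, B6->T; hits B1=T, B2=F, B6=T
test 4 (n=5, v=15) fires B1->F, B4->E, B3->T, B5->T, B6->F; hits B1=F, B3=T, B4=E, B5=T, B6=F
test 5 (n=5, v=8) fires B1->F, B4->E, B3->T, B5->F, B6->T; hits B1=F, B3=T, B4=E, B5=F, B6=T
test 6 (n=16, v=9) fires B1->F, B4->S, B3->F, B6->T; hits B1=F, B3=F, B4=S, B6=T
test 7 (n=15, v=8) fires B1->F, B4->S, B3->F, B6->T; hits B1=F, B3=F, B4=S, B6=T
test 8 (n=15, v=13) fires B1->F, B4->S, B3->F, B6->T; hits B1=F, B3=F, B4=S, B6=T
pool-wide coverage (11 outcomes): B1=T, B1=F, B2=F, B3=T, B3=F, B4=S, B4=E, B5=T, B5=F, B6=T, B6=F
size 1 is not enough: best union over all size-1 subsets is 5/11
size 2 is not enough: best union over all size-2 subsets is 8/11
size 3 is not enough: best union over all size-3 subsets is 10/11
inputs {1, 2, 4, 5} (size 4) cover everything; no size-4 subset with a lexicographically smaller index list covers all 11
Answer: 4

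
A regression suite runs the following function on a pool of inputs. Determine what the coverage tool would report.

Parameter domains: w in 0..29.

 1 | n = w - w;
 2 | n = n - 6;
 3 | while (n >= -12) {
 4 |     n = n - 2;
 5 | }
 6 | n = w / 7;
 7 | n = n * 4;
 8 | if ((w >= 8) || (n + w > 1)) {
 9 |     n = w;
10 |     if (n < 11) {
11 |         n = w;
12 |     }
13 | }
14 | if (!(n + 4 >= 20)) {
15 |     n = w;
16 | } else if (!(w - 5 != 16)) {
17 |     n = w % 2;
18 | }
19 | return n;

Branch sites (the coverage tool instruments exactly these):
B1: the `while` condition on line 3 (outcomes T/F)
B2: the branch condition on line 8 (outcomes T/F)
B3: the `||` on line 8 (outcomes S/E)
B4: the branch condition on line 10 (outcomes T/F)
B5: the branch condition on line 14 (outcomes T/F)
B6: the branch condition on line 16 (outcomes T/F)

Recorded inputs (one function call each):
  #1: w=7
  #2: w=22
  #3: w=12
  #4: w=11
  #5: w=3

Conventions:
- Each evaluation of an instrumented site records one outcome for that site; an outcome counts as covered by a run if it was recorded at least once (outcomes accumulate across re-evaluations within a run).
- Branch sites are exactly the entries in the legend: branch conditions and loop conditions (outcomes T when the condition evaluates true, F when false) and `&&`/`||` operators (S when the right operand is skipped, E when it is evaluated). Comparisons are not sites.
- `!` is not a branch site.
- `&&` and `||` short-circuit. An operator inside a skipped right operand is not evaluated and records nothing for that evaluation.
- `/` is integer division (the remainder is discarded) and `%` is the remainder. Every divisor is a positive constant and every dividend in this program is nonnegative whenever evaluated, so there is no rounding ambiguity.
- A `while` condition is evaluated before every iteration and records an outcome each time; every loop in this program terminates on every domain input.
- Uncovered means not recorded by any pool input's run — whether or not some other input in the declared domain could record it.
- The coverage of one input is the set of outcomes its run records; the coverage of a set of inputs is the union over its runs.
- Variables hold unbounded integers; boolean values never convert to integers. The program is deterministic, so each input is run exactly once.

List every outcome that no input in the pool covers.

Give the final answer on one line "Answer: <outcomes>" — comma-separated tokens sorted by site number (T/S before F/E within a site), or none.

#1 (w=7) -> B1->T, B1->T, B1->T, B1->T, B1->F, B3->E, B2->T, B4->T, B5->T; covered: B1=T, B1=F, B2=T, B3=E, B4=T, B5=T
#2 (w=22) -> B1->T, B1->T, B1->T, B1->T, B1->F, B3->S, B2->T, B4->F, B5->F, B6->F; covered: B1=T, B1=F, B2=T, B3=S, B4=F, B5=F, B6=F
#3 (w=12) -> B1->T, B1->T, B1->T, B1->T, B1->F, B3->S, B2->T, B4->F, B5->T; covered: B1=T, B1=F, B2=T, B3=S, B4=F, B5=T
#4 (w=11) -> B1->T, B1->T, B1->T, B1->T, B1->F, B3->S, B2->T, B4->F, B5->T; covered: B1=T, B1=F, B2=T, B3=S, B4=F, B5=T
#5 (w=3) -> B1->T, B1->T, B1->T, B1->T, B1->F, B3->E, B2->T, B4->T, B5->T; covered: B1=T, B1=F, B2=T, B3=E, B4=T, B5=T
union over the pool: B1=T, B1=F, B2=T, B3=S, B3=E, B4=T, B4=F, B5=T, B5=F, B6=F
uncovered (2 of 12): B2=F, B6=T

Answer: B2=F, B6=T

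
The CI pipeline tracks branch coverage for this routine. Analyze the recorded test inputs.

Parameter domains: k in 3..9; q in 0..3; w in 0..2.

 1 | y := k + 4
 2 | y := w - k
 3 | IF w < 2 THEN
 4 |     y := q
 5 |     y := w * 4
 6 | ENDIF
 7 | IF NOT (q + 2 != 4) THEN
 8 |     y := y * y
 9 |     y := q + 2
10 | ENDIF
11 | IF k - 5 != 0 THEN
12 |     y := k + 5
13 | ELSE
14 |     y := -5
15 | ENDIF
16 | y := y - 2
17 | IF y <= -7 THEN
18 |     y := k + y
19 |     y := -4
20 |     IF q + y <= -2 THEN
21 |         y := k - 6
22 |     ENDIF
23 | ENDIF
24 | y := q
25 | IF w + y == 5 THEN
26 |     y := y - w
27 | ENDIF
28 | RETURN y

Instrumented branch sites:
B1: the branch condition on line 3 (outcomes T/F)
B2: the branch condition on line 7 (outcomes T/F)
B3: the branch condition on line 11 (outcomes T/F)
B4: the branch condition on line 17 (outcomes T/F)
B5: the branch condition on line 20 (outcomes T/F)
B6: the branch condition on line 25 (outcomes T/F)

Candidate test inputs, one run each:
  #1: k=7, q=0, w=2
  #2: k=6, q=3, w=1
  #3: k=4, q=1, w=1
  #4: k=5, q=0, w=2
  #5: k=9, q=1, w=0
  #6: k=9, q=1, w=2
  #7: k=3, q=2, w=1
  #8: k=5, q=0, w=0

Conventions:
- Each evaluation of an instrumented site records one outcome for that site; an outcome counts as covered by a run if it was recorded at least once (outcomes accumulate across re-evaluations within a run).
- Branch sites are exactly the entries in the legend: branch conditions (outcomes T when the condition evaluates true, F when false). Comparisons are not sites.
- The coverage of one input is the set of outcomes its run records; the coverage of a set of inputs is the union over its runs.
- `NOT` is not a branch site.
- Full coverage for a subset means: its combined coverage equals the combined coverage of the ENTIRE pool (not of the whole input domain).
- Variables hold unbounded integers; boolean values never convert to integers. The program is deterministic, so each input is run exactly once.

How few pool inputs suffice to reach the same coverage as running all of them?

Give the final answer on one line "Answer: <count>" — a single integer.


input #1 (k=7, q=0, w=2): events B1->F, B2->F, B3->T, B4->F, B6->F; covers B1=F, B2=F, B3=T, B4=F, B6=F
input #2 (k=6, q=3, w=1): events B1->T, B2->F, B3->T, B4->F, B6->F; covers B1=T, B2=F, B3=T, B4=F, B6=F
input #3 (k=4, q=1, w=1): events B1->T, B2->F, B3->T, B4->F, B6->F; covers B1=T, B2=F, B3=T, B4=F, B6=F
input #4 (k=5, q=0, w=2): events B1->F, B2->F, B3->F, B4->T, B5->T, B6->F; covers B1=F, B2=F, B3=F, B4=T, B5=T, B6=F
input #5 (k=9, q=1, w=0): events B1->T, B2->F, B3->T, B4->F, B6->F; covers B1=T, B2=F, B3=T, B4=F, B6=F
input #6 (k=9, q=1, w=2): events B1->F, B2->F, B3->T, B4->F, B6->F; covers B1=F, B2=F, B3=T, B4=F, B6=F
input #7 (k=3, q=2, w=1): events B1->T, B2->T, B3->T, B4->F, B6->F; covers B1=T, B2=T, B3=T, B4=F, B6=F
input #8 (k=5, q=0, w=0): events B1->T, B2->F, B3->F, B4->T, B5->T, B6->F; covers B1=T, B2=F, B3=F, B4=T, B5=T, B6=F
union over all inputs: B1=T, B1=F, B2=T, B2=F, B3=T, B3=F, B4=T, B4=F, B5=T, B6=F (10 outcomes)
every size-1 subset falls short of the 10 outcomes (best: 6/10)
inputs {4, 7} (size 2) cover everything; no size-2 subset with a lexicographically smaller index list covers all 10
Answer: 2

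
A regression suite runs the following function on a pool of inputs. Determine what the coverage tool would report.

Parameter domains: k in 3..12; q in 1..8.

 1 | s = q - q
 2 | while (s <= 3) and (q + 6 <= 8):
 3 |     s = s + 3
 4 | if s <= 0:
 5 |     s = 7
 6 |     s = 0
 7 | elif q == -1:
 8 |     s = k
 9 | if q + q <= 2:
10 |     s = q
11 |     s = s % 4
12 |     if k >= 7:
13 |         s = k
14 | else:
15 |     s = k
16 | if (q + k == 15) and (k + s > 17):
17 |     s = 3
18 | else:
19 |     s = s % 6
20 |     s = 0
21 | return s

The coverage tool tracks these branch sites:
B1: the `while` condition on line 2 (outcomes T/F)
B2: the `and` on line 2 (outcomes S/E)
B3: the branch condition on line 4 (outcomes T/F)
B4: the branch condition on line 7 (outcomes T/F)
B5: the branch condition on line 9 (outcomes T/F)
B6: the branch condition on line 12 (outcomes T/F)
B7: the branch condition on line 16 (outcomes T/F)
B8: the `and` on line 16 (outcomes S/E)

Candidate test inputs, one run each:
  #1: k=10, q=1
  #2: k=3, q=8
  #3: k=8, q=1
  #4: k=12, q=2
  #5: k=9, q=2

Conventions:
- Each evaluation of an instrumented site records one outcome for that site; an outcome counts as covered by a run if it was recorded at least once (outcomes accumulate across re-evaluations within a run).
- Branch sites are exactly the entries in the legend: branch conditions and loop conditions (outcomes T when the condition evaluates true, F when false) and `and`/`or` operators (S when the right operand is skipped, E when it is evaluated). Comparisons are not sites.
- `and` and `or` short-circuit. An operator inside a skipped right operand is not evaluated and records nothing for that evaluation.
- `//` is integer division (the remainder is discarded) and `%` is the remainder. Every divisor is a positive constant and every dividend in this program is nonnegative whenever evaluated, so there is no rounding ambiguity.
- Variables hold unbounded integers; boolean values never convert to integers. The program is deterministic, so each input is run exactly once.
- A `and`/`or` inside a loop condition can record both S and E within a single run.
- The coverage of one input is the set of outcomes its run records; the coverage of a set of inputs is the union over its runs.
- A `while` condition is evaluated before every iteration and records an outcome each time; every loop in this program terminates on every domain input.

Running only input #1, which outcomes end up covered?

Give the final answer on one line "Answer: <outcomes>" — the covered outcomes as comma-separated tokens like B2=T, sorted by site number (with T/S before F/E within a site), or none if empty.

Simulating input #1 (k=10, q=1) step by step:
  B2->E, B1->T, B2->E, B1->T, B2->S, B1->F, B3->F, B4->F, B5->T, B6->T
  B8->S, B7->F
as a set, this run covers: B1=T, B1=F, B2=S, B2=E, B3=F, B4=F, B5=T, B6=T, B7=F, B8=S

Answer: B1=T, B1=F, B2=S, B2=E, B3=F, B4=F, B5=T, B6=T, B7=F, B8=S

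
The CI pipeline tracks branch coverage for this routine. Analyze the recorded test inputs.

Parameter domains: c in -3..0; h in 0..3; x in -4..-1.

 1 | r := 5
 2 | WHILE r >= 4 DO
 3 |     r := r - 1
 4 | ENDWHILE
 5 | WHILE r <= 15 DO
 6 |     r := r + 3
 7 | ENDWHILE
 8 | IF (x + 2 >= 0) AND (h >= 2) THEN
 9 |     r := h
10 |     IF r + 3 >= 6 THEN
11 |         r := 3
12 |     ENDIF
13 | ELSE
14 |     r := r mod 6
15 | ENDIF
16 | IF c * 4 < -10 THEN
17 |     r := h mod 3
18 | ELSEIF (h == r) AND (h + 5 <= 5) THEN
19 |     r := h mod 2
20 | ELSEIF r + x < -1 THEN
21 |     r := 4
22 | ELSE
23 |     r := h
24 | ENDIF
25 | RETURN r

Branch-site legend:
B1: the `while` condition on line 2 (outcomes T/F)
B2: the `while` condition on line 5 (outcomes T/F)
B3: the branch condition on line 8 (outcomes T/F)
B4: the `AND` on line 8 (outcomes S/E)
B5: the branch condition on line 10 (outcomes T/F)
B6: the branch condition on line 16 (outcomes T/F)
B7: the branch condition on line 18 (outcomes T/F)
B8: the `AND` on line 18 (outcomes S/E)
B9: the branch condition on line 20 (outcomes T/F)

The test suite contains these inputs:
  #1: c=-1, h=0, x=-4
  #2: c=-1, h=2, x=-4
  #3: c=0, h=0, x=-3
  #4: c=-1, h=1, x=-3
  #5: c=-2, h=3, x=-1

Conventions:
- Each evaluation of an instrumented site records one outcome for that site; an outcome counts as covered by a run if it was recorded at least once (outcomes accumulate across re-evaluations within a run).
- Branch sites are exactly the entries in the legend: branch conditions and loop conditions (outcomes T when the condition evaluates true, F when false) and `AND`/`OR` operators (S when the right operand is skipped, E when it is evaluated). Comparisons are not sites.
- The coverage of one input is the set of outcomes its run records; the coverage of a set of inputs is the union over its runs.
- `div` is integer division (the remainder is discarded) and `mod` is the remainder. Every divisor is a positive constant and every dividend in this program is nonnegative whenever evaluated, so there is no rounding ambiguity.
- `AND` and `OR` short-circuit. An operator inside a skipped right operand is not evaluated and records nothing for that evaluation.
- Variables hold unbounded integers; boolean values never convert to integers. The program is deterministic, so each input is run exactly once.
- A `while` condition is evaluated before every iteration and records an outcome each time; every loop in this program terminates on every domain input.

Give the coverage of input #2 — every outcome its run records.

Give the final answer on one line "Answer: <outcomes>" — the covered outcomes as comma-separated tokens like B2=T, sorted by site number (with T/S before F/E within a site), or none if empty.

Event log for input #2 (c=-1, h=2, x=-4):
  B1->T, B1->T, B1->F, B2->T, B2->T, B2->T, B2->T, B2->T, B2->F, B4->S
  B3->F, B6->F, B8->S, B7->F, B9->T
deduplicating events, the covered set is: B1=T, B1=F, B2=T, B2=F, B3=F, B4=S, B6=F, B7=F, B8=S, B9=T

Answer: B1=T, B1=F, B2=T, B2=F, B3=F, B4=S, B6=F, B7=F, B8=S, B9=T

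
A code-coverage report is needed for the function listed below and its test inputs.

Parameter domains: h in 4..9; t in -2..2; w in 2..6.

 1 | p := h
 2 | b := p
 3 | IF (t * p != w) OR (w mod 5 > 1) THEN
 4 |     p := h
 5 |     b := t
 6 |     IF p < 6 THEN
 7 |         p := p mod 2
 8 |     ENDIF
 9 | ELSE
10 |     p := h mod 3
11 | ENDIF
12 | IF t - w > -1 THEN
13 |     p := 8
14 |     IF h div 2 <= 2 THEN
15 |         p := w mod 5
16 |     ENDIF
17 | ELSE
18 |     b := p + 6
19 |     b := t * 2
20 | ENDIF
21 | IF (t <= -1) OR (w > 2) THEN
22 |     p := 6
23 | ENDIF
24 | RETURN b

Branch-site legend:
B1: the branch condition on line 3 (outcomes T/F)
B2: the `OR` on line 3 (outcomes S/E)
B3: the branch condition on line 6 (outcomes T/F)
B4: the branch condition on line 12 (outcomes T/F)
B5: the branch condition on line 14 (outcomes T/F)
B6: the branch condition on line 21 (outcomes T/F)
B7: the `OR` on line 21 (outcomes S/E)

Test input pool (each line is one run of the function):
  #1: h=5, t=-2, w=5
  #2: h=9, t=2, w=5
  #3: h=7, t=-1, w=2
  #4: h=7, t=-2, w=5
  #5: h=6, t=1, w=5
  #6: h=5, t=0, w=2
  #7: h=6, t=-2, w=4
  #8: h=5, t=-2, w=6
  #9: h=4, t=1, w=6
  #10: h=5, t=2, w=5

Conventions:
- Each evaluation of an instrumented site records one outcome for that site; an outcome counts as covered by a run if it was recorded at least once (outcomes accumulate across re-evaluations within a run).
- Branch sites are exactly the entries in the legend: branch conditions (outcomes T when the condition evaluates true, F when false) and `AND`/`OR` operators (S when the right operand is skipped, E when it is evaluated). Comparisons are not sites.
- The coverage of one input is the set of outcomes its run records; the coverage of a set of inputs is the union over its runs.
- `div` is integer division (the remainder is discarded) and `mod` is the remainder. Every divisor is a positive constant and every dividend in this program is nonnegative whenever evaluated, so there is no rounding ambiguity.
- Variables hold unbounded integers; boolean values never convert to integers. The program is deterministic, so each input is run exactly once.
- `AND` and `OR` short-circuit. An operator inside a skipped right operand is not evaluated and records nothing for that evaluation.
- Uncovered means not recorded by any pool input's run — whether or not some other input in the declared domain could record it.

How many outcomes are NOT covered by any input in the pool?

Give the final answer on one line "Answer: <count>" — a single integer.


input #1, h=5, t=-2, w=5: events B2->S, B1->T, B3->T, B4->F, B7->S, B6->T; outcomes B1=T, B2=S, B3=T, B4=F, B6=T, B7=S
input #2, h=9, t=2, w=5: events B2->S, B1->T, B3->F, B4->F, B7->E, B6->T; outcomes B1=T, B2=S, B3=F, B4=F, B6=T, B7=E
input #3, h=7, t=-1, w=2: events B2->S, B1->T, B3->F, B4->F, B7->S, B6->T; outcomes B1=T, B2=S, B3=F, B4=F, B6=T, B7=S
input #4, h=7, t=-2, w=5: events B2->S, B1->T, B3->F, B4->F, B7->S, B6->T; outcomes B1=T, B2=S, B3=F, B4=F, B6=T, B7=S
input #5, h=6, t=1, w=5: events B2->S, B1->T, B3->F, B4->F, B7->E, B6->T; outcomes B1=T, B2=S, B3=F, B4=F, B6=T, B7=E
input #6, h=5, t=0, w=2: events B2->S, B1->T, B3->T, B4->F, B7->E, B6->F; outcomes B1=T, B2=S, B3=T, B4=F, B6=F, B7=E
input #7, h=6, t=-2, w=4: events B2->S, B1->T, B3->F, B4->F, B7->S, B6->T; outcomes B1=T, B2=S, B3=F, B4=F, B6=T, B7=S
input #8, h=5, t=-2, w=6: events B2->S, B1->T, B3->T, B4->F, B7->S, B6->T; outcomes B1=T, B2=S, B3=T, B4=F, B6=T, B7=S
input #9, h=4, t=1, w=6: events B2->S, B1->T, B3->T, B4->F, B7->E, B6->T; outcomes B1=T, B2=S, B3=T, B4=F, B6=T, B7=E
input #10, h=5, t=2, w=5: events B2->S, B1->T, B3->T, B4->F, B7->E, B6->T; outcomes B1=T, B2=S, B3=T, B4=F, B6=T, B7=E
union over the pool: B1=T, B2=S, B3=T, B3=F, B4=F, B6=T, B6=F, B7=S, B7=E
uncovered (5 of 14): B1=F, B2=E, B4=T, B5=T, B5=F
Answer: 5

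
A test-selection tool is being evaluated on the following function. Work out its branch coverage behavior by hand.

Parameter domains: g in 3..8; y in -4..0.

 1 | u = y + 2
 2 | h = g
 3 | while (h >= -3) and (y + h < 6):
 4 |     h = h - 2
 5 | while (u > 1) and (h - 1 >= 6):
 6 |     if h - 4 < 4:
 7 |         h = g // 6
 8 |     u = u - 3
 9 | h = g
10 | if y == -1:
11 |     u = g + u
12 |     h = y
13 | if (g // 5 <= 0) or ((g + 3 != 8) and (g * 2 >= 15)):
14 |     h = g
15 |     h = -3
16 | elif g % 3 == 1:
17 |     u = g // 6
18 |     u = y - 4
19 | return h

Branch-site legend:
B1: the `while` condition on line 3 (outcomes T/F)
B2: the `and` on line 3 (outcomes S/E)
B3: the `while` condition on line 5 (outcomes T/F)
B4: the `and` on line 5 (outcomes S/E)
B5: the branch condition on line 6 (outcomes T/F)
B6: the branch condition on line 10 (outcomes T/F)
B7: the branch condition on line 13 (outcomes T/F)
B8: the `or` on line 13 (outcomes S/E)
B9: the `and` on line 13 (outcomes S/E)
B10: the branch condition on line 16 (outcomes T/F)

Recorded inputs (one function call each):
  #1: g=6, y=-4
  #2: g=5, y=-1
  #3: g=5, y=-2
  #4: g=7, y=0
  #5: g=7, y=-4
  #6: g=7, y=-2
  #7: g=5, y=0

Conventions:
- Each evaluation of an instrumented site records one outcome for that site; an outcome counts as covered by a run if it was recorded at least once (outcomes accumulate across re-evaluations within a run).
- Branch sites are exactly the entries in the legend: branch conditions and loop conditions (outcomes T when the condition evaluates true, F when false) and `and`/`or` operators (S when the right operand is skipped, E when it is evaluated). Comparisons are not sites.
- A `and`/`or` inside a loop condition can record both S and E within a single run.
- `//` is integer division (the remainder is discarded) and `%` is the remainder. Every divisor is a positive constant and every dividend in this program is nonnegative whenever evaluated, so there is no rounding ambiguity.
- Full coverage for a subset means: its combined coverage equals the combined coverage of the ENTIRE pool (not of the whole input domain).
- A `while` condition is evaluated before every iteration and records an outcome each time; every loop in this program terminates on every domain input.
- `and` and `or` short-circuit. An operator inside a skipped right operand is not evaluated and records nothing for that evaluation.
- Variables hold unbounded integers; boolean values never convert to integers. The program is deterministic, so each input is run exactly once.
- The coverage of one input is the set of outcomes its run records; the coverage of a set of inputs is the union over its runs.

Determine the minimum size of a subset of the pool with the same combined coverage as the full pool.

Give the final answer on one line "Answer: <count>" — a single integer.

input #1, g=6, y=-4: events B2->E, B1->T, B2->E, B1->T, B2->E, B1->T, B2->E, B1->T, B2->E, B1->T, B2->S, B1->F, B4->S, B3->F, ...; outcomes B1=T, B1=F, B2=S, B2=E, B3=F, B4=S, B6=F, B7=F, B8=E, B9=E, B10=F
input #2, g=5, y=-1: events B2->E, B1->T, B2->E, B1->T, B2->E, B1->T, B2->E, B1->T, B2->E, B1->T, B2->S, B1->F, B4->S, B3->F, ...; outcomes B1=T, B1=F, B2=S, B2=E, B3=F, B4=S, B6=T, B7=F, B8=E, B9=S, B10=F
input #3, g=5, y=-2: events B2->E, B1->T, B2->E, B1->T, B2->E, B1->T, B2->E, B1->T, B2->E, B1->T, B2->S, B1->F, B4->S, B3->F, ...; outcomes B1=T, B1=F, B2=S, B2=E, B3=F, B4=S, B6=F, B7=F, B8=E, B9=S, B10=F
input #4, g=7, y=0: events B2->E, B1->F, B4->E, B3->T, B5->T, B4->S, B3->F, B6->F, B8->E, B9->E, B7->F, B10->T; outcomes B1=F, B2=E, B3=T, B3=F, B4=S, B4=E, B5=T, B6=F, B7=F, B8=E, B9=E, B10=T
input #5, g=7, y=-4: events B2->E, B1->T, B2->E, B1->T, B2->E, B1->T, B2->E, B1->T, B2->E, B1->T, B2->E, B1->T, B2->S, B1->F, ...; outcomes B1=T, B1=F, B2=S, B2=E, B3=F, B4=S, B6=F, B7=F, B8=E, B9=E, B10=T
input #6, g=7, y=-2: events B2->E, B1->T, B2->E, B1->T, B2->E, B1->T, B2->E, B1->T, B2->E, B1->T, B2->E, B1->T, B2->S, B1->F, ...; outcomes B1=T, B1=F, B2=S, B2=E, B3=F, B4=S, B6=F, B7=F, B8=E, B9=E, B10=T
input #7, g=5, y=0: events B2->E, B1->T, B2->E, B1->T, B2->E, B1->T, B2->E, B1->T, B2->E, B1->T, B2->S, B1->F, B4->E, B3->F, ...; outcomes B1=T, B1=F, B2=S, B2=E, B3=F, B4=E, B6=F, B7=F, B8=E, B9=S, B10=F
the full pool covers 17 outcomes: B1=T, B1=F, B2=S, B2=E, B3=T, B3=F, B4=S, B4=E, B5=T, B6=T, B6=F, B7=F, B8=E, B9=S, B9=E, B10=T, B10=F
size 1 is not enough: best union over all size-1 subsets is 12/17
size 2: inputs {2, 4} cover all 17 outcomes, and no lexicographically smaller subset of this size does

Answer: 2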